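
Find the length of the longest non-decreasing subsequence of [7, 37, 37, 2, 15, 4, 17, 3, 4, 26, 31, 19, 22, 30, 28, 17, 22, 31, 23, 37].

8

Let dp[i] be the longest non-decreasing subsequence ending at position i. Then dp = [1, 2, 3, 1, 2, 2, 3, 2, 3, 4, 5, 4, 5, 6, 6, 4, 6, 7, 7, 8].
The maximum is 8; one witness is 7, 15, 17, 19, 22, 30, 31, 37 at positions 1,5,7,12,13,14,18,20.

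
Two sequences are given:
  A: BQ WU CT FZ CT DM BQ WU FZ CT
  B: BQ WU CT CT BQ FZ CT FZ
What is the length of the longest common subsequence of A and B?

7

Backtracking the LCS table gives one alignment: BQ (A1,B1) → WU (A2,B2) → CT (A3,B3) → CT (A5,B4) → BQ (A7,B5) → FZ (A9,B6) → CT (A10,B7).
So the longest common subsequence has length 7.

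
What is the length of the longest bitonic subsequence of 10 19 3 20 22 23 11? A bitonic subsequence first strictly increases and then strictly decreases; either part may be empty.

One longest bitonic subsequence is 10, 19, 20, 22, 23, 11 (positions 1,2,4,5,6,7): it rises to 23 then falls. Length 6 is optimal.

6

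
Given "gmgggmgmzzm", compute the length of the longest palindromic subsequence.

7

One longest palindromic subsequence is gmgggmg (positions 1,2,3,4,5,6,7); it reads the same forward and backward, and the interval DP gives dp[1][11] = 7.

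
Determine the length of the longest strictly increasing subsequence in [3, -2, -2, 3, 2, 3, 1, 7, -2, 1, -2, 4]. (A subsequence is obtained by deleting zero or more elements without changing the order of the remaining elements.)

Let dp[i] be the longest increasing subsequence ending at position i. Then dp = [1, 1, 1, 2, 2, 3, 2, 4, 1, 2, 1, 4].
The maximum is 4; one witness is -2, 2, 3, 7 at positions 2,5,6,8.

4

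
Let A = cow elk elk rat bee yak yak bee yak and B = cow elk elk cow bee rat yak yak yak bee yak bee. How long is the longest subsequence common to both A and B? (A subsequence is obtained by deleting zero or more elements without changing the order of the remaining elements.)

8

Backtracking the LCS table gives one alignment: cow (A1,B1) → elk (A2,B2) → elk (A3,B3) → rat (A4,B6) → yak (A6,B8) → yak (A7,B9) → bee (A8,B10) → yak (A9,B11).
So the longest common subsequence has length 8.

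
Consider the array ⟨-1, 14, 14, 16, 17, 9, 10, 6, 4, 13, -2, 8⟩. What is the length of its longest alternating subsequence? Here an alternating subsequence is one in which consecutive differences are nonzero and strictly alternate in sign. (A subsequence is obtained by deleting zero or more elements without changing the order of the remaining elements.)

Track the best alternating length ending on an up-step vs a down-step at each position: up/down = 1/1, 2/1, 2/1, 2/1, 2/1, 2/3, 4/3, 2/5, 2/5, 6/3, 1/7, 8/7.
The maximum over both is 8; one such subsequence is -1, 14, 9, 10, 6, 13, -2, 8.

8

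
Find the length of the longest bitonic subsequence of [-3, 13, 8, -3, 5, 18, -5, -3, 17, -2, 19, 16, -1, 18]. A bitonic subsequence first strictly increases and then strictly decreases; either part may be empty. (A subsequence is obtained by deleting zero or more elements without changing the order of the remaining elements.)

One longest bitonic subsequence is -3, 13, 18, 17, 16, -1 (positions 1,2,6,9,12,13): it rises to 18 then falls. Length 6 is optimal.

6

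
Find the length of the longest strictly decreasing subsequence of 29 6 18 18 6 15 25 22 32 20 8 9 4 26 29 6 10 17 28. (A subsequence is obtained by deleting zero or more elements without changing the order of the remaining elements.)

6

One longest decreasing subsequence is 29, 25, 22, 20, 8, 4 (positions 1,7,8,10,11,13), of length 6; no longer one exists.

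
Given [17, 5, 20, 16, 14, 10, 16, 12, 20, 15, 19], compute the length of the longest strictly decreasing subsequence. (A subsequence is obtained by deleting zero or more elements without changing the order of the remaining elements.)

4

One longest decreasing subsequence is 17, 16, 14, 10 (positions 1,4,5,6), of length 4; no longer one exists.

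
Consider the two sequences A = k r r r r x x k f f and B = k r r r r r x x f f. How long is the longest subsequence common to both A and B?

A longest common subsequence is krrrrxxff (length 9); the LCS DP confirms no longer common subsequence exists.

9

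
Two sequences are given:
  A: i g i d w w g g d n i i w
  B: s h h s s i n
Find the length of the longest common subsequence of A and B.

2

A longest common subsequence is in (length 2); the LCS DP confirms no longer common subsequence exists.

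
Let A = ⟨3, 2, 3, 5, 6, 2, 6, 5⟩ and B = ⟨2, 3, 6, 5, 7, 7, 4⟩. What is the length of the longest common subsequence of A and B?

A longest common subsequence is 2, 3, 6, 5 (length 4); the LCS DP confirms no longer common subsequence exists.

4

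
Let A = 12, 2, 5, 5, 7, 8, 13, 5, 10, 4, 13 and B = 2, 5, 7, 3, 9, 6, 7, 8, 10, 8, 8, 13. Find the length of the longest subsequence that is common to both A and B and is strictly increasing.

A longest common strictly increasing subsequence is 2, 5, 7, 8, 10, 13 (length 6); it appears in order in both A and B, and no longer such subsequence exists.

6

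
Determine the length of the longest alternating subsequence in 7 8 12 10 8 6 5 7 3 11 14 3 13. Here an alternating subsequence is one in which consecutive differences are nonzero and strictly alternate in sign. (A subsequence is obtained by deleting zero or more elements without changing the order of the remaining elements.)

8

Track the best alternating length ending on an up-step vs a down-step at each position: up/down = 1/1, 2/1, 2/1, 2/3, 2/3, 1/3, 1/3, 4/3, 1/5, 6/3, 6/1, 1/7, 8/7.
The maximum over both is 8; one such subsequence is 7, 8, 6, 7, 3, 11, 3, 13.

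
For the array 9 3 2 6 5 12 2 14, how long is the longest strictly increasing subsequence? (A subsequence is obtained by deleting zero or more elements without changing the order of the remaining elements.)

4

Scanning left to right, the best length ending at each element is: 9→1, 3→1, 2→1, 6→2, 5→2, 12→3, 2→1, 14→4.
So the longest increasing subsequence has length 4, e.g. 3, 6, 12, 14.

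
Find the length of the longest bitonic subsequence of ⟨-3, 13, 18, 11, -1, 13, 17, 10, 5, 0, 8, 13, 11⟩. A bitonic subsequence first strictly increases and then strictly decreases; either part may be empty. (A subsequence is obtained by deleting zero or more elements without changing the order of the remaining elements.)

7

One longest bitonic subsequence is -3, 13, 18, 17, 10, 5, 0 (positions 1,2,3,7,8,9,10): it rises to 18 then falls. Length 7 is optimal.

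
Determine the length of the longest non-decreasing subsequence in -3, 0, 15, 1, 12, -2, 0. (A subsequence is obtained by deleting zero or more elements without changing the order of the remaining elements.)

4

One longest non-decreasing subsequence is -3, 0, 1, 12 (positions 1,2,4,5), of length 4; no longer one exists.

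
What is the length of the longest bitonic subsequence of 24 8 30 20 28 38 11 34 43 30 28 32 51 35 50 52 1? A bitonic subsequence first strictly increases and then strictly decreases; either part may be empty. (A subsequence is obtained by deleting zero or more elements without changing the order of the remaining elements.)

9

One longest bitonic subsequence is 8, 20, 28, 30, 32, 35, 50, 52, 1 (positions 2,4,5,10,12,14,15,16,17): it rises to 52 then falls. Length 9 is optimal.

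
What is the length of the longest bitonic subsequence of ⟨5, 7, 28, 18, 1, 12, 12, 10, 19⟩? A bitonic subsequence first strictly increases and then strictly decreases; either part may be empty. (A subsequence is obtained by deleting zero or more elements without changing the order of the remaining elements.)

One longest bitonic subsequence is 5, 7, 28, 18, 12, 10 (positions 1,2,3,4,7,8): it rises to 28 then falls. Length 6 is optimal.

6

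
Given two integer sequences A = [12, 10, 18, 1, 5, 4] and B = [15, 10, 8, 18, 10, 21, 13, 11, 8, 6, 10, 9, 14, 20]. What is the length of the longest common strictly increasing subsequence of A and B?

2

A longest common strictly increasing subsequence is 10, 18 (length 2); it appears in order in both A and B, and no longer such subsequence exists.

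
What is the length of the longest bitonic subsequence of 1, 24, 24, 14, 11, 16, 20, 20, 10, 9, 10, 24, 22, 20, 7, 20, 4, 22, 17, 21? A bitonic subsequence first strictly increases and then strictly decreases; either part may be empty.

Let inc[i] be the LIS ending at i and dec[i] the longest strictly decreasing subsequence starting at i. inc = [1, 2, 2, 2, 2, 3, 4, 4, 2, 2, 3, 5, 5, 4, 2, 4, 2, 5, 4, 5], dec = [1, 7, 7, 6, 5, 5, 5, 5, 4, 3, 3, 5, 4, 3, 2, 2, 1, 2, 1, 1].
max_i inc[i]+dec[i]−1 = 9, with one witness 1, 14, 16, 20, 24, 22, 20, 7, 4.

9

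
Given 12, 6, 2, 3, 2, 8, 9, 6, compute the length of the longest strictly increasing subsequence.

4

Scanning left to right, the best length ending at each element is: 12→1, 6→1, 2→1, 3→2, 2→1, 8→3, 9→4, 6→3.
So the longest increasing subsequence has length 4, e.g. 2, 3, 8, 9.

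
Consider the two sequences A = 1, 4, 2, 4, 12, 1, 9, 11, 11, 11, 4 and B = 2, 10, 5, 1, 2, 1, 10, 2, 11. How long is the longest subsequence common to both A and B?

4

A longest common subsequence is 1, 2, 1, 11 (length 4); the LCS DP confirms no longer common subsequence exists.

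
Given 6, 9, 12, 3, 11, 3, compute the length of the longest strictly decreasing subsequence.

3

One longest decreasing subsequence is 12, 11, 3 (positions 3,5,6), of length 3; no longer one exists.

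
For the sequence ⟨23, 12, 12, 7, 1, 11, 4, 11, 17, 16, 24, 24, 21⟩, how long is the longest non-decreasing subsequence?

One longest non-decreasing subsequence is 7, 11, 11, 17, 24, 24 (positions 4,6,8,9,11,12), of length 6; no longer one exists.

6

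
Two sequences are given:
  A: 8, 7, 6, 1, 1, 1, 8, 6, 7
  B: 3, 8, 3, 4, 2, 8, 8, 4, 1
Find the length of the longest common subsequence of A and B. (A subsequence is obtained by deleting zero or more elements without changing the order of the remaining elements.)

Backtracking the LCS table gives one alignment: 8 (A1,B7) → 1 (A6,B9).
So the longest common subsequence has length 2.

2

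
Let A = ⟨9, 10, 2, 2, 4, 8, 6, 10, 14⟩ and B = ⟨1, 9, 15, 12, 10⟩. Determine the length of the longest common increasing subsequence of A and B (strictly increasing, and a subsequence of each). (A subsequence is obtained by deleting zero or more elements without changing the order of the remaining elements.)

2

For each value that appears in both, track the longest common increasing run ending there.
The best achievable length is 2; one witness is 9, 10 (A-positions 1,2, B-positions 2,5).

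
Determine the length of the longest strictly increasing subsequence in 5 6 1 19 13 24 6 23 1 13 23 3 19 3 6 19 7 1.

4

One longest increasing subsequence is 5, 6, 19, 24 (positions 1,2,4,6), of length 4; no longer one exists.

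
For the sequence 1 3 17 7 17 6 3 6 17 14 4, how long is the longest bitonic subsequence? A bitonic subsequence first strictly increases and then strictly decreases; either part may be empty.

Let inc[i] be the LIS ending at i and dec[i] the longest strictly decreasing subsequence starting at i. inc = [1, 2, 3, 3, 4, 3, 2, 3, 4, 4, 3], dec = [1, 1, 4, 3, 3, 2, 1, 2, 3, 2, 1].
max_i inc[i]+dec[i]−1 = 6, with one witness 1, 3, 17, 7, 6, 4.

6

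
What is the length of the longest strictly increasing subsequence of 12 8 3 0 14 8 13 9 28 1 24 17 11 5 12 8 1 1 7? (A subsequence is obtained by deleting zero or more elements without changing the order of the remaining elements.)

5

Scanning left to right, the best length ending at each element is: 12→1, 8→1, 3→1, 0→1, 14→2, 8→2, 13→3, 9→3, 28→4, 1→2, 24→4, 17→4, 11→4, 5→3, 12→5, 8→4, 1→2, 1→2, 7→4.
So the longest increasing subsequence has length 5, e.g. 3, 8, 9, 11, 12.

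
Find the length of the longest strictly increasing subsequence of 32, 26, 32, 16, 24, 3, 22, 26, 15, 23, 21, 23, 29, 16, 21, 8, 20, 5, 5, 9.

5

Scanning left to right, the best length ending at each element is: 32→1, 26→1, 32→2, 16→1, 24→2, 3→1, 22→2, 26→3, 15→2, 23→3, 21→3, 23→4, 29→5, 16→3, 21→4, 8→2, 20→4, 5→2, 5→2, 9→3.
So the longest increasing subsequence has length 5, e.g. 3, 15, 21, 23, 29.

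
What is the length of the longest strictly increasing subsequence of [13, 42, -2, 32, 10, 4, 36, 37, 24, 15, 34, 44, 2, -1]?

5

One longest increasing subsequence is 13, 32, 36, 37, 44 (positions 1,4,7,8,12), of length 5; no longer one exists.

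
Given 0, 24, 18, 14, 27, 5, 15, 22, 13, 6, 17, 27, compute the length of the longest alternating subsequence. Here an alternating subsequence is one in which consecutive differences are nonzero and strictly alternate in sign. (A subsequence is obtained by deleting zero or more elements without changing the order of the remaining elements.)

8

A longest alternating subsequence is 0, 24, 18, 27, 5, 15, 13, 17 (positions 1,2,3,5,6,7,9,11); its 7 consecutive differences strictly alternate in sign, and length 8 is optimal.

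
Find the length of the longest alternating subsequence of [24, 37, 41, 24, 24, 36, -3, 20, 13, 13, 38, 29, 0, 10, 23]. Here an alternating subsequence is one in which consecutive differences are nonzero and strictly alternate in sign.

Track the best alternating length ending on an up-step vs a down-step at each position: up/down = 1/1, 2/1, 2/1, 1/3, 1/3, 4/3, 1/5, 6/5, 6/7, 6/7, 8/3, 8/9, 6/9, 10/9, 10/9.
The maximum over both is 10; one such subsequence is 24, 37, 24, 36, -3, 20, 13, 38, 0, 10.

10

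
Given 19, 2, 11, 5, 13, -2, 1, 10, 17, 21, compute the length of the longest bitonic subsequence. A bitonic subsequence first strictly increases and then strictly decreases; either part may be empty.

5

Let inc[i] be the LIS ending at i and dec[i] the longest strictly decreasing subsequence starting at i. inc = [1, 1, 2, 2, 3, 1, 2, 3, 4, 5], dec = [4, 2, 3, 2, 2, 1, 1, 1, 1, 1].
max_i inc[i]+dec[i]−1 = 5, with one witness 2, 11, 13, 17, 21.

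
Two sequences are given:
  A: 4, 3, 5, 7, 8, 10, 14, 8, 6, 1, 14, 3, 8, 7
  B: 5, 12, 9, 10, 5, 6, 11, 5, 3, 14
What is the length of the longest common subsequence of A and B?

A longest common subsequence is 5, 10, 6, 14 (length 4); the LCS DP confirms no longer common subsequence exists.

4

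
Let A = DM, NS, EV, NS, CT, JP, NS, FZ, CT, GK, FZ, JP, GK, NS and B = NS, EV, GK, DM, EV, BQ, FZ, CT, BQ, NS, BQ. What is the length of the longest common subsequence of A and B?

5

A longest common subsequence is DM, EV, FZ, CT, NS (length 5); the LCS DP confirms no longer common subsequence exists.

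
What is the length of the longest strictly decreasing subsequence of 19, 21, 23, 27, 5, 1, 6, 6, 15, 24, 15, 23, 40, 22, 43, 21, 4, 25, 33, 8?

6

Scanning left to right, the best length ending at each element is: 19→1, 21→1, 23→1, 27→1, 5→2, 1→3, 6→2, 6→2, 15→2, 24→2, 15→3, 23→3, 40→1, 22→4, 43→1, 21→5, 4→6, 25→2, 33→2, 8→6.
So the longest decreasing subsequence has length 6, e.g. 27, 24, 23, 22, 21, 4.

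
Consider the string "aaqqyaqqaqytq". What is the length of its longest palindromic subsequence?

8

One longest palindromic subsequence is qyaqqayq (positions 3,5,6,7,8,9,11,13); it reads the same forward and backward, and the interval DP gives dp[1][13] = 8.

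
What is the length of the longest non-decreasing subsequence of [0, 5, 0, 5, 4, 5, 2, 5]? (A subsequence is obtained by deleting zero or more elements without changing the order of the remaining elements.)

5

Scanning left to right, the best length ending at each element is: 0→1, 5→2, 0→2, 5→3, 4→3, 5→4, 2→3, 5→5.
So the longest non-decreasing subsequence has length 5, e.g. 0, 5, 5, 5, 5.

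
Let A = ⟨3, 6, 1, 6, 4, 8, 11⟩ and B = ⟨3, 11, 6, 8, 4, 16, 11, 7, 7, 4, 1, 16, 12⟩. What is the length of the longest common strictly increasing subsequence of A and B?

4

A longest common strictly increasing subsequence is 3, 6, 8, 11 (length 4); it appears in order in both A and B, and no longer such subsequence exists.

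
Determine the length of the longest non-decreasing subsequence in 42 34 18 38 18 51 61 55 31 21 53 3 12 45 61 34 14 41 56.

6

Let dp[i] be the longest non-decreasing subsequence ending at position i. Then dp = [1, 1, 1, 2, 2, 3, 4, 4, 3, 3, 4, 1, 2, 4, 5, 4, 3, 5, 6].
The maximum is 6; one witness is 18, 18, 31, 34, 41, 56 at positions 3,5,9,16,18,19.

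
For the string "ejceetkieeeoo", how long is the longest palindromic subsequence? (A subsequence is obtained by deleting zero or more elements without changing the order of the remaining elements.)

One longest palindromic subsequence is eeeieee (positions 1,4,5,8,9,10,11); it reads the same forward and backward, and the interval DP gives dp[1][13] = 7.

7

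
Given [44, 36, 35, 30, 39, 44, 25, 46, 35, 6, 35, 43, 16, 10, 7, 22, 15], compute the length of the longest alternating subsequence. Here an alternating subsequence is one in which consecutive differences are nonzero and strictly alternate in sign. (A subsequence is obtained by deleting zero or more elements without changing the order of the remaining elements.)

A longest alternating subsequence is 44, 36, 39, 25, 46, 6, 35, 16, 22, 15 (positions 1,2,5,7,8,10,11,13,16,17); its 9 consecutive differences strictly alternate in sign, and length 10 is optimal.

10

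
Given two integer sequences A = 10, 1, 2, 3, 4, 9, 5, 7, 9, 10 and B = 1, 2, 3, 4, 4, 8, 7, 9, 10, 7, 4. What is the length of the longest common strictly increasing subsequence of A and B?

7

A longest common strictly increasing subsequence is 1, 2, 3, 4, 7, 9, 10 (length 7); it appears in order in both A and B, and no longer such subsequence exists.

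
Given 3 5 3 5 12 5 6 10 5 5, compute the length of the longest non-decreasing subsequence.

6

Scanning left to right, the best length ending at each element is: 3→1, 5→2, 3→2, 5→3, 12→4, 5→4, 6→5, 10→6, 5→5, 5→6.
So the longest non-decreasing subsequence has length 6, e.g. 3, 5, 5, 5, 6, 10.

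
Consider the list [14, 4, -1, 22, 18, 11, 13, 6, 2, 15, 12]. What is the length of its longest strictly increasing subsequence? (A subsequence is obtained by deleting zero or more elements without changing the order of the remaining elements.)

4

Scanning left to right, the best length ending at each element is: 14→1, 4→1, -1→1, 22→2, 18→2, 11→2, 13→3, 6→2, 2→2, 15→4, 12→3.
So the longest increasing subsequence has length 4, e.g. 4, 11, 13, 15.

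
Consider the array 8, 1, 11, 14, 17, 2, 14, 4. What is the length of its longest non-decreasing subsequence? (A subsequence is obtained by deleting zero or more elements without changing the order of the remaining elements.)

4

Scanning left to right, the best length ending at each element is: 8→1, 1→1, 11→2, 14→3, 17→4, 2→2, 14→4, 4→3.
So the longest non-decreasing subsequence has length 4, e.g. 8, 11, 14, 17.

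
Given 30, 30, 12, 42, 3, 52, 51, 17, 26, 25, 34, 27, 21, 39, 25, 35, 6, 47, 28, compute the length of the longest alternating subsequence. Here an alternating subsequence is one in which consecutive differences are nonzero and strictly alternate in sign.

16

Track the best alternating length ending on an up-step vs a down-step at each position: up/down = 1/1, 1/1, 1/2, 3/1, 1/4, 5/1, 5/6, 5/6, 7/6, 7/8, 9/6, 9/10, 7/10, 11/6, 11/12, 13/12, 5/14, 15/6, 15/16.
The maximum over both is 16; one such subsequence is 30, 12, 42, 3, 52, 17, 26, 25, 34, 27, 39, 25, 35, 6, 47, 28.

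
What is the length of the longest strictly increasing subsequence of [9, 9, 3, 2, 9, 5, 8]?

One longest increasing subsequence is 3, 5, 8 (positions 3,6,7), of length 3; no longer one exists.

3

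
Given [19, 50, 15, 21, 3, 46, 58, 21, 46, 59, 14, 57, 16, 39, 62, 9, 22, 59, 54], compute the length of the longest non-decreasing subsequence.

Let dp[i] be the longest non-decreasing subsequence ending at position i. Then dp = [1, 2, 1, 2, 1, 3, 4, 3, 4, 5, 2, 5, 3, 4, 6, 2, 4, 6, 5].
The maximum is 6; one witness is 19, 21, 46, 58, 59, 62 at positions 1,4,6,7,10,15.

6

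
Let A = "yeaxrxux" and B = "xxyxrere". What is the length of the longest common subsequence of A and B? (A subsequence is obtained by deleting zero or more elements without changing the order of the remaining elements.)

A longest common subsequence is yer (length 3); the LCS DP confirms no longer common subsequence exists.

3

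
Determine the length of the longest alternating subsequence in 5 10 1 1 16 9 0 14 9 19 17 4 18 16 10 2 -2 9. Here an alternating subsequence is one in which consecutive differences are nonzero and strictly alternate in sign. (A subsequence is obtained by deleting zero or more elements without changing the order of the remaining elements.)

12

A longest alternating subsequence is 5, 10, 1, 16, 9, 14, 9, 19, 17, 18, 2, 9 (positions 1,2,3,5,6,8,9,10,11,13,16,18); its 11 consecutive differences strictly alternate in sign, and length 12 is optimal.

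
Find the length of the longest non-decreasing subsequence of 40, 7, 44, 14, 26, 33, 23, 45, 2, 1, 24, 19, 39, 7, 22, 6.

Let dp[i] be the longest non-decreasing subsequence ending at position i. Then dp = [1, 1, 2, 2, 3, 4, 3, 5, 1, 1, 4, 3, 5, 2, 4, 2].
The maximum is 5; one witness is 7, 14, 26, 33, 45 at positions 2,4,5,6,8.

5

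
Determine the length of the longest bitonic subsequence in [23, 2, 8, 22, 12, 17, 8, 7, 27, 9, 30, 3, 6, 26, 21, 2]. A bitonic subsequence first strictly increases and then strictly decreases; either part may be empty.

9

Let inc[i] be the LIS ending at i and dec[i] the longest strictly decreasing subsequence starting at i. inc = [1, 1, 2, 3, 3, 4, 2, 2, 5, 3, 6, 2, 3, 5, 5, 1], dec = [7, 1, 4, 6, 5, 5, 4, 3, 4, 3, 4, 2, 2, 3, 2, 1].
max_i inc[i]+dec[i]−1 = 9, with one witness 2, 8, 12, 17, 27, 30, 26, 21, 2.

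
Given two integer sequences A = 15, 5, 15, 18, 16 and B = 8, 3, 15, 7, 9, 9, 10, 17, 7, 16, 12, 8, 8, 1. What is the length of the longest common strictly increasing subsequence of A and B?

2

For each value that appears in both, track the longest common increasing run ending there.
The best achievable length is 2; one witness is 15, 16 (A-positions 1,5, B-positions 3,10).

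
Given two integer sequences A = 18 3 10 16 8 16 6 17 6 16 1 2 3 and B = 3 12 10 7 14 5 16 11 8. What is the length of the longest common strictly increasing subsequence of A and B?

For each value that appears in both, track the longest common increasing run ending there.
The best achievable length is 3; one witness is 3, 10, 16 (A-positions 2,3,4, B-positions 1,3,7).

3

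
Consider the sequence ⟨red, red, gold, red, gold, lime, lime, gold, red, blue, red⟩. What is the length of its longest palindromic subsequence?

Using dp[i][j] = 2 + dp[i+1][j−1] if the ends match, else max(dp[i+1][j], dp[i][j−1]):
dp[1][11] = 8. A witness is red red gold lime lime gold red red at positions 1,4,5,6,7,8,9,11.

8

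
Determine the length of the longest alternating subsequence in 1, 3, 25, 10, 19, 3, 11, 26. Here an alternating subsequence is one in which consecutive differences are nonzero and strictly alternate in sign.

6

Track the best alternating length ending on an up-step vs a down-step at each position: up/down = 1/1, 2/1, 2/1, 2/3, 4/3, 2/5, 6/5, 6/1.
The maximum over both is 6; one such subsequence is 1, 25, 10, 19, 3, 11.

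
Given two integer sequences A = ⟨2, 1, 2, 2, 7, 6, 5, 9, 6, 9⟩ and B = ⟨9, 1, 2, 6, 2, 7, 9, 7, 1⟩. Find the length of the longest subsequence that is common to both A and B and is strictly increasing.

4

A longest common strictly increasing subsequence is 1, 2, 6, 9 (length 4); it appears in order in both A and B, and no longer such subsequence exists.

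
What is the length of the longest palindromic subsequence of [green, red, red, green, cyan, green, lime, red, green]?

Using dp[i][j] = 2 + dp[i+1][j−1] if the ends match, else max(dp[i+1][j], dp[i][j−1]):
dp[1][9] = 7. A witness is green red green cyan green red green at positions 1,2,4,5,6,8,9.

7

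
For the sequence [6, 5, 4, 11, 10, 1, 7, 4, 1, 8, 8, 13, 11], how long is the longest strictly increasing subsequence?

4

Scanning left to right, the best length ending at each element is: 6→1, 5→1, 4→1, 11→2, 10→2, 1→1, 7→2, 4→2, 1→1, 8→3, 8→3, 13→4, 11→4.
So the longest increasing subsequence has length 4, e.g. 6, 7, 8, 13.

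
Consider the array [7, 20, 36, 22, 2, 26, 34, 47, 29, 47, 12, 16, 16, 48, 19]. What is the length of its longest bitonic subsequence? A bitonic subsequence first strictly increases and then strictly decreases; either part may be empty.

8

One longest bitonic subsequence is 7, 20, 22, 26, 34, 47, 29, 19 (positions 1,2,4,6,7,8,9,15): it rises to 47 then falls. Length 8 is optimal.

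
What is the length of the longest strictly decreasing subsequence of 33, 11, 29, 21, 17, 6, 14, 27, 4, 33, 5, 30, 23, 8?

Scanning left to right, the best length ending at each element is: 33→1, 11→2, 29→2, 21→3, 17→4, 6→5, 14→5, 27→3, 4→6, 33→1, 5→6, 30→2, 23→4, 8→6.
So the longest decreasing subsequence has length 6, e.g. 33, 29, 21, 17, 6, 4.

6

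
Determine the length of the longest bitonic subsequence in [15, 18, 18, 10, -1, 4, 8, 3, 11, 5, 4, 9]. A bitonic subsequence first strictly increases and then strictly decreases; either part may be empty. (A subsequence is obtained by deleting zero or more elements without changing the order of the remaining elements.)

One longest bitonic subsequence is 15, 18, 10, 8, 5, 4 (positions 1,2,4,7,10,11): it rises to 18 then falls. Length 6 is optimal.

6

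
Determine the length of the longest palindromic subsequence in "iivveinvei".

One longest palindromic subsequence is iivvii (positions 1,2,3,4,6,10); it reads the same forward and backward, and the interval DP gives dp[1][10] = 6.

6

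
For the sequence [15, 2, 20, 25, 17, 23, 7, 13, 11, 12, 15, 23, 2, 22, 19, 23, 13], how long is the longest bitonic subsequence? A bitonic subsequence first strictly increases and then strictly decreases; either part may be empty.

9

One longest bitonic subsequence is 2, 7, 11, 12, 15, 23, 22, 19, 13 (positions 2,7,9,10,11,12,14,15,17): it rises to 23 then falls. Length 9 is optimal.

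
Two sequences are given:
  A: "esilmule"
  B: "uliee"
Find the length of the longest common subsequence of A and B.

Backtracking the LCS table gives one alignment: u (A6,B1) → l (A7,B2) → e (A8,B5).
So the longest common subsequence has length 3.

3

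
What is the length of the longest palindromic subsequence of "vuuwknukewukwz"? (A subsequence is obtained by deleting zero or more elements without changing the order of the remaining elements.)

7

One longest palindromic subsequence is wkuwukw (positions 4,5,7,10,11,12,13); it reads the same forward and backward, and the interval DP gives dp[1][14] = 7.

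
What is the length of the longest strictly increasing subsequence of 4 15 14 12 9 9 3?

2

Scanning left to right, the best length ending at each element is: 4→1, 15→2, 14→2, 12→2, 9→2, 9→2, 3→1.
So the longest increasing subsequence has length 2, e.g. 4, 15.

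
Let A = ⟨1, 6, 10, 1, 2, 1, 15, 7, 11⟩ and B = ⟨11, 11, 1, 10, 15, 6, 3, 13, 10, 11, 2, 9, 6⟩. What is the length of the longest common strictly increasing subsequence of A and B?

For each value that appears in both, track the longest common increasing run ending there.
The best achievable length is 4; one witness is 1, 6, 10, 11 (A-positions 1,2,3,9, B-positions 3,6,9,10).

4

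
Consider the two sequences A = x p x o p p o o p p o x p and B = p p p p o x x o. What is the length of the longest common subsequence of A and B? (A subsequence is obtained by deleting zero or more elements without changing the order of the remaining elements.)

Backtracking the LCS table gives one alignment: p (A5,B1) → p (A6,B2) → p (A9,B3) → p (A10,B4) → o (A11,B5) → x (A12,B7).
So the longest common subsequence has length 6.

6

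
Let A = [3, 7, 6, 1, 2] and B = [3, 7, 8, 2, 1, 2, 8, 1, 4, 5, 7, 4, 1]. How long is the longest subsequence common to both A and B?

4

Backtracking the LCS table gives one alignment: 3 (A1,B1) → 7 (A2,B2) → 1 (A4,B5) → 2 (A5,B6).
So the longest common subsequence has length 4.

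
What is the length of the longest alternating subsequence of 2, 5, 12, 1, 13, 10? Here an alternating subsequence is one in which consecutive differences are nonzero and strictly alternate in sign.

5

Track the best alternating length ending on an up-step vs a down-step at each position: up/down = 1/1, 2/1, 2/1, 1/3, 4/1, 4/5.
The maximum over both is 5; one such subsequence is 2, 5, 1, 13, 10.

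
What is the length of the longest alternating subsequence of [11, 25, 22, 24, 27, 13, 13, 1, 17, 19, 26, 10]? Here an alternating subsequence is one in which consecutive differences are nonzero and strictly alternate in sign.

7

A longest alternating subsequence is 11, 25, 22, 24, 13, 17, 10 (positions 1,2,3,4,6,9,12); its 6 consecutive differences strictly alternate in sign, and length 7 is optimal.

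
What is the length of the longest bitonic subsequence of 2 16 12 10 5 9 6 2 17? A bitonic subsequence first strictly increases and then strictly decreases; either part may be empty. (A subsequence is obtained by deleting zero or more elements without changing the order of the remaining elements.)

7

One longest bitonic subsequence is 2, 16, 12, 10, 9, 6, 2 (positions 1,2,3,4,6,7,8): it rises to 16 then falls. Length 7 is optimal.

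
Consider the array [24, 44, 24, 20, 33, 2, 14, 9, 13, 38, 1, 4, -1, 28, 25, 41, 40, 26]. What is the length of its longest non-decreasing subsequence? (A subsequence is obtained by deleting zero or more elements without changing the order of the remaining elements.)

Let dp[i] be the longest non-decreasing subsequence ending at position i. Then dp = [1, 2, 2, 1, 3, 1, 2, 2, 3, 4, 1, 2, 1, 4, 4, 5, 5, 5].
The maximum is 5; one witness is 24, 24, 33, 38, 41 at positions 1,3,5,10,16.

5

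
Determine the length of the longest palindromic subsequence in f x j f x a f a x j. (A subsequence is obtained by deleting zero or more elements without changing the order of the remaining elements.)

One longest palindromic subsequence is jxafaxj (positions 3,5,6,7,8,9,10); it reads the same forward and backward, and the interval DP gives dp[1][10] = 7.

7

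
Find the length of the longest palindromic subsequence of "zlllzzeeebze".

5

Using dp[i][j] = 2 + dp[i+1][j−1] if the ends match, else max(dp[i+1][j], dp[i][j−1]):
dp[1][12] = 5. A witness is zeeez at positions 6,7,8,9,11.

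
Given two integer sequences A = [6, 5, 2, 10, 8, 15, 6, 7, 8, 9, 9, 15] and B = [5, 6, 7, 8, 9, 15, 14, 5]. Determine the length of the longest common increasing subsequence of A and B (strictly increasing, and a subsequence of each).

6

A longest common strictly increasing subsequence is 5, 6, 7, 8, 9, 15 (length 6); it appears in order in both A and B, and no longer such subsequence exists.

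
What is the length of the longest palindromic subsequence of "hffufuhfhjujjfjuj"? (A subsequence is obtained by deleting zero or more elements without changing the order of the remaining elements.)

9

One longest palindromic subsequence is ufuhfhufu (positions 4,5,6,7,8,9,11,14,16); it reads the same forward and backward, and the interval DP gives dp[1][17] = 9.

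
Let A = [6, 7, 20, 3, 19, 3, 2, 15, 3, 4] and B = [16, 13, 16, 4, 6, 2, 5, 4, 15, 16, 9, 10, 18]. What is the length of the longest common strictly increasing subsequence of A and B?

2

A longest common strictly increasing subsequence is 2, 4 (length 2); it appears in order in both A and B, and no longer such subsequence exists.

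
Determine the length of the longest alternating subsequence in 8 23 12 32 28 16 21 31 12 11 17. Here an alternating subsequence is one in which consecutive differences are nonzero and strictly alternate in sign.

Track the best alternating length ending on an up-step vs a down-step at each position: up/down = 1/1, 2/1, 2/3, 4/1, 4/5, 4/5, 6/5, 6/5, 2/7, 2/7, 8/7.
The maximum over both is 8; one such subsequence is 8, 23, 12, 32, 16, 21, 12, 17.

8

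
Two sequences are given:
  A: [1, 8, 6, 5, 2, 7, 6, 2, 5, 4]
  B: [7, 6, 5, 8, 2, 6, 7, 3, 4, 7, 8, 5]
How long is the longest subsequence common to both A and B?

Backtracking the LCS table gives one alignment: 6 (A3,B2) → 5 (A4,B3) → 2 (A5,B5) → 7 (A6,B10) → 5 (A9,B12).
So the longest common subsequence has length 5.

5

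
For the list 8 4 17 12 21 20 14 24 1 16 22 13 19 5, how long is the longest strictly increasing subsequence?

Scanning left to right, the best length ending at each element is: 8→1, 4→1, 17→2, 12→2, 21→3, 20→3, 14→3, 24→4, 1→1, 16→4, 22→5, 13→3, 19→5, 5→2.
So the longest increasing subsequence has length 5, e.g. 8, 12, 14, 16, 22.

5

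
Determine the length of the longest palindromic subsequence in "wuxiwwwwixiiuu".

10

Using dp[i][j] = 2 + dp[i+1][j−1] if the ends match, else max(dp[i+1][j], dp[i][j−1]):
dp[1][14] = 10. A witness is uxiwwwwixu at positions 2,3,4,5,6,7,8,9,10,14.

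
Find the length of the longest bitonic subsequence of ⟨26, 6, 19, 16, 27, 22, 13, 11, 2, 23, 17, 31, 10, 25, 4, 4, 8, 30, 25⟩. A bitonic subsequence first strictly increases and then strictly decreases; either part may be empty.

8

One longest bitonic subsequence is 6, 19, 27, 22, 13, 11, 10, 8 (positions 2,3,5,6,7,8,13,17): it rises to 27 then falls. Length 8 is optimal.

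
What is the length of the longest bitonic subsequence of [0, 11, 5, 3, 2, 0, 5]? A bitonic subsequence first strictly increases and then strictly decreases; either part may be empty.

6

Let inc[i] be the LIS ending at i and dec[i] the longest strictly decreasing subsequence starting at i. inc = [1, 2, 2, 2, 2, 1, 3], dec = [1, 5, 4, 3, 2, 1, 1].
max_i inc[i]+dec[i]−1 = 6, with one witness 0, 11, 5, 3, 2, 0.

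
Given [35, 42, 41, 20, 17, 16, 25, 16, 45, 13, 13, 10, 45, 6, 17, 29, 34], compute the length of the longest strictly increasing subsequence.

4

Let dp[i] be the longest increasing subsequence ending at position i. Then dp = [1, 2, 2, 1, 1, 1, 2, 1, 3, 1, 1, 1, 3, 1, 2, 3, 4].
The maximum is 4; one witness is 20, 25, 29, 34 at positions 4,7,16,17.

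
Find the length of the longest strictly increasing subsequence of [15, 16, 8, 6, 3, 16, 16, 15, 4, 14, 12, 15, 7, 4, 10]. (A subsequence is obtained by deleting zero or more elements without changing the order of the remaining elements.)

4

Scanning left to right, the best length ending at each element is: 15→1, 16→2, 8→1, 6→1, 3→1, 16→2, 16→2, 15→2, 4→2, 14→3, 12→3, 15→4, 7→3, 4→2, 10→4.
So the longest increasing subsequence has length 4, e.g. 3, 4, 14, 15.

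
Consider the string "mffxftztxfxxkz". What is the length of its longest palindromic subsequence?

7

One longest palindromic subsequence is xftztfx (positions 4,5,6,7,8,10,12); it reads the same forward and backward, and the interval DP gives dp[1][14] = 7.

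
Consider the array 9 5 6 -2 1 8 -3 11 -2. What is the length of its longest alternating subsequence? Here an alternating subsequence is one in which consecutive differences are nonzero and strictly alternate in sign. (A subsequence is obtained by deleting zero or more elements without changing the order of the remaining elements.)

Track the best alternating length ending on an up-step vs a down-step at each position: up/down = 1/1, 1/2, 3/2, 1/4, 5/4, 5/2, 1/6, 7/1, 7/8.
The maximum over both is 8; one such subsequence is 9, 5, 6, -2, 1, -3, 11, -2.

8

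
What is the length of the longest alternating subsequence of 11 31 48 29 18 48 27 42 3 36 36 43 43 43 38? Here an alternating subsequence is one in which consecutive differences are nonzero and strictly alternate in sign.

A longest alternating subsequence is 11, 31, 29, 48, 27, 42, 3, 43, 38 (positions 1,2,4,6,7,8,9,12,15); its 8 consecutive differences strictly alternate in sign, and length 9 is optimal.

9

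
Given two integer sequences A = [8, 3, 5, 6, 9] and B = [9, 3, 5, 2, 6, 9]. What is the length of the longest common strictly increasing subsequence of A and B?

4

For each value that appears in both, track the longest common increasing run ending there.
The best achievable length is 4; one witness is 3, 5, 6, 9 (A-positions 2,3,4,5, B-positions 2,3,5,6).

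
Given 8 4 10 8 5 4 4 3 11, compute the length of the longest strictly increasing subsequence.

Let dp[i] be the longest increasing subsequence ending at position i. Then dp = [1, 1, 2, 2, 2, 1, 1, 1, 3].
The maximum is 3; one witness is 8, 10, 11 at positions 1,3,9.

3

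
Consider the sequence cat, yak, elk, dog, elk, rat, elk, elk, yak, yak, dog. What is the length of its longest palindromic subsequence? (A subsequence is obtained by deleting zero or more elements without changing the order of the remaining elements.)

Using dp[i][j] = 2 + dp[i+1][j−1] if the ends match, else max(dp[i+1][j], dp[i][j−1]):
dp[1][11] = 7. A witness is yak elk elk rat elk elk yak at positions 2,3,5,6,7,8,10.

7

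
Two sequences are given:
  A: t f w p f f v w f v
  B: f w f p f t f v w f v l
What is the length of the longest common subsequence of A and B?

Backtracking the LCS table gives one alignment: f (A2,B1) → w (A3,B2) → p (A4,B4) → f (A5,B5) → f (A6,B7) → v (A7,B8) → w (A8,B9) → f (A9,B10) → v (A10,B11).
So the longest common subsequence has length 9.

9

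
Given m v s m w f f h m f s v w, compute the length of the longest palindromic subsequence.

8

Using dp[i][j] = 2 + dp[i+1][j−1] if the ends match, else max(dp[i+1][j], dp[i][j−1]):
dp[1][13] = 8. A witness is vsmffmsv at positions 2,3,4,6,7,9,11,12.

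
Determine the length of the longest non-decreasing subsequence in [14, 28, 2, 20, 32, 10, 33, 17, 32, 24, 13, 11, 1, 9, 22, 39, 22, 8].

5

One longest non-decreasing subsequence is 14, 28, 32, 33, 39 (positions 1,2,5,7,16), of length 5; no longer one exists.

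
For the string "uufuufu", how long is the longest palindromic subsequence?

6

Using dp[i][j] = 2 + dp[i+1][j−1] if the ends match, else max(dp[i+1][j], dp[i][j−1]):
dp[1][7] = 6. A witness is ufuufu at positions 1,3,4,5,6,7.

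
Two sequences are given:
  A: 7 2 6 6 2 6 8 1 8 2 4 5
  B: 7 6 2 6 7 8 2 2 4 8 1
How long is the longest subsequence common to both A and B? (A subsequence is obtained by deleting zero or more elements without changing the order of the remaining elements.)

Backtracking the LCS table gives one alignment: 7 (A1,B1) → 6 (A4,B2) → 2 (A5,B3) → 6 (A6,B4) → 8 (A7,B6) → 2 (A10,B8) → 4 (A11,B9).
So the longest common subsequence has length 7.

7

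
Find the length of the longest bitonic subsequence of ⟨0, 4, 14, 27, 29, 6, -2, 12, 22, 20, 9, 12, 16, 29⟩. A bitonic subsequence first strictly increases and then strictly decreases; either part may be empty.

One longest bitonic subsequence is 0, 4, 14, 27, 29, 22, 20, 16 (positions 1,2,3,4,5,9,10,13): it rises to 29 then falls. Length 8 is optimal.

8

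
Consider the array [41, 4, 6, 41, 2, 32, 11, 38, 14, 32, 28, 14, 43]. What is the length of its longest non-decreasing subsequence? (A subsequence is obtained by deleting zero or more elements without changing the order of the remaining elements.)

6

Scanning left to right, the best length ending at each element is: 41→1, 4→1, 6→2, 41→3, 2→1, 32→3, 11→3, 38→4, 14→4, 32→5, 28→5, 14→5, 43→6.
So the longest non-decreasing subsequence has length 6, e.g. 4, 6, 11, 14, 32, 43.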